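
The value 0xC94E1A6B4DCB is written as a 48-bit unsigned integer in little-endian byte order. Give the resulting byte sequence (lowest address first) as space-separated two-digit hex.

Split into bytes (most-significant first): C9 4E 1A 6B 4D CB.
Little-endian: lowest address holds the least-significant byte.
So at ascending addresses the bytes are CB 4D 6B 1A 4E C9.

CB 4D 6B 1A 4E C9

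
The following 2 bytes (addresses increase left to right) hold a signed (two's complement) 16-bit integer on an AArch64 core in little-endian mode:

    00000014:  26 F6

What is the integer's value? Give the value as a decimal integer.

-2522

In little-endian order the low byte comes first in memory.
Reassemble most-significant byte first: F6 26 → 0xF626.
Top bit is set, so as a signed 16-bit value this is 0xF626 − 2^16 = -2522.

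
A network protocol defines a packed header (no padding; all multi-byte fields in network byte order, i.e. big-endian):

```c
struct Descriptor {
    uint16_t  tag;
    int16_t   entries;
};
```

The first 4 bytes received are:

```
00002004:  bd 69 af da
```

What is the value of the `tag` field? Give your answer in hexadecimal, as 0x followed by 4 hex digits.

`tag` is the first field, at byte offset 0, occupying 2 bytes.
Bytes at offsets 0..1: BD 69.
Big-endian: lowest address holds the most-significant byte.
The bytes are already most-significant first: 0xBD69.

0xBD69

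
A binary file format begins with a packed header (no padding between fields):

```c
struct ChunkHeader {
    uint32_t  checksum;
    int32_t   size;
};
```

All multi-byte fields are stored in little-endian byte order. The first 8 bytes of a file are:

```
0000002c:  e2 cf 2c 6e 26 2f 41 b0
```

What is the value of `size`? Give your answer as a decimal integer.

`size` follows `checksum` (4 bytes), so it starts at byte offset 4 and occupies 4 bytes.
Bytes at offsets 4..7: 26 2F 41 B0.
Little-endian stores the least-significant byte at the lowest address.
Reassemble most-significant byte first: B0 41 2F 26 → 0xB0412F26.
Top bit is set, so as a signed 32-bit value this is 0xB0412F26 − 2^32 = -1337905370.

-1337905370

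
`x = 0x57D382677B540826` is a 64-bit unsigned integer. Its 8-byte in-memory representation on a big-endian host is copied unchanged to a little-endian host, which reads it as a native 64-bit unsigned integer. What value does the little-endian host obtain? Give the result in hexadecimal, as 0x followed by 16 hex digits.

Stored big-endian, the bytes at ascending addresses are 57 D3 82 67 7B 54 08 26.
Read back as little-endian, the first byte is least significant, giving 0x2608547B6782D357.

0x2608547B6782D357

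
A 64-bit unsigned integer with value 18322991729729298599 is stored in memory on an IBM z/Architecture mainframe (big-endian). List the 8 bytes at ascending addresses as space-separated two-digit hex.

18322991729729298599 in hexadecimal, padded to 64 bits, is 0xFE4857E618EF60A7.
Split into bytes (most-significant first): FE 48 57 E6 18 EF 60 A7.
Big-endian: lowest address holds the most-significant byte.
So the memory order matches the most-significant-first order: FE 48 57 E6 18 EF 60 A7.

FE 48 57 E6 18 EF 60 A7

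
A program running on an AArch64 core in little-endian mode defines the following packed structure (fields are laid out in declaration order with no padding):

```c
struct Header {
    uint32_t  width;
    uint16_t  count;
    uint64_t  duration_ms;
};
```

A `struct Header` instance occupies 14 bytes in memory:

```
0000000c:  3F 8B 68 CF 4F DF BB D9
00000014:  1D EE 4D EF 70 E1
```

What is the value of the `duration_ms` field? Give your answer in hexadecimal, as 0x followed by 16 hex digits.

0xE170EF4DEE1DD9BB

`duration_ms` follows `width` (4 B), `count` (2 B), so it starts at offset 4 + 2 = 6 and occupies 8 bytes.
Bytes at offsets 6..13: BB D9 1D EE 4D EF 70 E1.
In little-endian order the low byte comes first in memory.
Reassemble most-significant byte first: E1 70 EF 4D EE 1D D9 BB → 0xE170EF4DEE1DD9BB.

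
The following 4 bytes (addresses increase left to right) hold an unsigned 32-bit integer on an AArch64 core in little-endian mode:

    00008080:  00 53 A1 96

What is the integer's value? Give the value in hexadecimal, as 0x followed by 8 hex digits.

0x96A15300

In little-endian order the low byte comes first in memory.
Reassemble most-significant byte first: 96 A1 53 00 → 0x96A15300.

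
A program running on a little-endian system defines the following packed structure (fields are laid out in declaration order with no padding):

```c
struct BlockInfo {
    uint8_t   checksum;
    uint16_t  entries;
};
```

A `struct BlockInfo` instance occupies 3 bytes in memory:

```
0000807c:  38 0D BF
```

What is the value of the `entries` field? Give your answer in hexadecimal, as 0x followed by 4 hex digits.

0xBF0D

`entries` follows `checksum` (1 byte), so it starts at byte offset 1 and occupies 2 bytes.
Bytes at offsets 1..2: 0D BF.
In little-endian order the low byte comes first in memory.
Reassemble most-significant byte first: BF 0D → 0xBF0D.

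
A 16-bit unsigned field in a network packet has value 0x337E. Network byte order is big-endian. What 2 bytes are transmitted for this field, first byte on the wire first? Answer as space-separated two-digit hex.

Split into bytes (most-significant first): 33 7E.
In big-endian order the high byte comes first in memory.
So the memory order matches the most-significant-first order: 33 7E.

33 7E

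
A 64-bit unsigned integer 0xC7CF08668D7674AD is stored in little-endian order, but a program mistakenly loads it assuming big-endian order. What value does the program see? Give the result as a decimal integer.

12498745215534288839

Stored little-endian, the bytes at ascending addresses are AD 74 76 8D 66 08 CF C7.
Read back as big-endian, the last byte is least significant, giving 0xAD74768D6608CFC7.
0xAD74768D6608CFC7 = 12498745215534288839.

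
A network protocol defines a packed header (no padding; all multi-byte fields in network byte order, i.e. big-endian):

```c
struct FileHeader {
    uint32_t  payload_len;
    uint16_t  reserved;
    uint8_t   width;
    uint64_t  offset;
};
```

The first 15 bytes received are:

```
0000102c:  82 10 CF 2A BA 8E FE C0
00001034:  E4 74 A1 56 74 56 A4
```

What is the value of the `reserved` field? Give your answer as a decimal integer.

47758

`reserved` follows `payload_len` (4 bytes), so it starts at byte offset 4 and occupies 2 bytes.
Bytes at offsets 4..5: BA 8E.
Big-endian stores the most-significant byte at the lowest address.
The bytes are already most-significant first: 0xBA8E.
0xBA8E = 47758.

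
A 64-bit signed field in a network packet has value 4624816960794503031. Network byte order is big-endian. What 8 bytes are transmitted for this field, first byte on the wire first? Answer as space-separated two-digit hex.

40 2E A6 85 C3 5B A7 77

4624816960794503031 in hexadecimal, padded to 64 bits, is 0x402EA685C35BA777.
Split into bytes (most-significant first): 40 2E A6 85 C3 5B A7 77.
Big-endian stores the most-significant byte at the lowest address.
So the memory order matches the most-significant-first order: 40 2E A6 85 C3 5B A7 77.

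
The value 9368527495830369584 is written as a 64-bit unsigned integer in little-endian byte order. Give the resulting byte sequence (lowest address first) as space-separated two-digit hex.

30 F5 72 F1 1E B2 03 82

9368527495830369584 in hexadecimal, padded to 64 bits, is 0x8203B21EF172F530.
Split into bytes (most-significant first): 82 03 B2 1E F1 72 F5 30.
Little-endian: lowest address holds the least-significant byte.
So at ascending addresses the bytes are 30 F5 72 F1 1E B2 03 82.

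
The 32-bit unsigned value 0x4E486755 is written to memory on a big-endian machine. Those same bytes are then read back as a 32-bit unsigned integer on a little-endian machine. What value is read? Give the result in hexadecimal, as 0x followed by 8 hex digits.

0x5567484E

Stored big-endian, the bytes at ascending addresses are 4E 48 67 55.
Read back as little-endian, the first byte is least significant, giving 0x5567484E.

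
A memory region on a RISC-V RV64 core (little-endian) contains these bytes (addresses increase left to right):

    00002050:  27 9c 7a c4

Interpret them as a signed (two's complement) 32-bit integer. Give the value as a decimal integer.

-998597593

Little-endian: lowest address holds the least-significant byte.
Reassemble most-significant byte first: C4 7A 9C 27 → 0xC47A9C27.
Top bit is set, so as a signed 32-bit value this is 0xC47A9C27 − 2^32 = -998597593.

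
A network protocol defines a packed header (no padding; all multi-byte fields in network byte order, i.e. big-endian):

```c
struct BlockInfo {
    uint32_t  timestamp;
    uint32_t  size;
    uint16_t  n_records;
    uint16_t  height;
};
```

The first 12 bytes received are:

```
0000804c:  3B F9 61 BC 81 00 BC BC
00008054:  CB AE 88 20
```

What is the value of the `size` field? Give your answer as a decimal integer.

2164309180

`size` follows `timestamp` (4 bytes), so it starts at byte offset 4 and occupies 4 bytes.
Bytes at offsets 4..7: 81 00 BC BC.
Big-endian: lowest address holds the most-significant byte.
The bytes are already most-significant first: 0x8100BCBC.
0x8100BCBC = 2164309180.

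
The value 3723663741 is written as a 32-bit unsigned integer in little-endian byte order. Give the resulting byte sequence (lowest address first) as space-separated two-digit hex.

3723663741 in hexadecimal, padded to 32 bits, is 0xDDF2997D.
Split into bytes (most-significant first): DD F2 99 7D.
Little-endian stores the least-significant byte at the lowest address.
So at ascending addresses the bytes are 7D 99 F2 DD.

7D 99 F2 DD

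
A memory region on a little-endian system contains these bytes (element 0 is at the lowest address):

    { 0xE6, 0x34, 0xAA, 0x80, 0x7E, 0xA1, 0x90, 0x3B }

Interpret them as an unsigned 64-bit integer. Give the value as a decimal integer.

4292108009580672230

Little-endian: lowest address holds the least-significant byte.
Reassemble most-significant byte first: 3B 90 A1 7E 80 AA 34 E6 → 0x3B90A17E80AA34E6.
0x3B90A17E80AA34E6 = 4292108009580672230.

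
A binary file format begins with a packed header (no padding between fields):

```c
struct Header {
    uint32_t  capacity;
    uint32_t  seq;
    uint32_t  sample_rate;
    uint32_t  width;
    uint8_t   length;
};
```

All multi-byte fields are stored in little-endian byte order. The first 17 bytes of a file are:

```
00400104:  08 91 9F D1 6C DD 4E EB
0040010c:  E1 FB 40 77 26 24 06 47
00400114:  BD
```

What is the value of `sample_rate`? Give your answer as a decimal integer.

`sample_rate` follows `capacity` (4 B), `seq` (4 B), so it starts at offset 4 + 4 = 8 and occupies 4 bytes.
Bytes at offsets 8..11: E1 FB 40 77.
Little-endian stores the least-significant byte at the lowest address.
Reassemble most-significant byte first: 77 40 FB E1 → 0x7740FBE1.
0x7740FBE1 = 2000747489.

2000747489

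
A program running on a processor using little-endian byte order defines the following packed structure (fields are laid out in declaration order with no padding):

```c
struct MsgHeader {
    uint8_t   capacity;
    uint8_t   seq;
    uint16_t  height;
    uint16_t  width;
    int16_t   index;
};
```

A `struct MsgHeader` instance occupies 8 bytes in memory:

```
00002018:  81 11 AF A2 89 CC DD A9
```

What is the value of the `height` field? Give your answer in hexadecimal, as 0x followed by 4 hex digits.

`height` follows `capacity` (1 B), `seq` (1 B), so it starts at offset 1 + 1 = 2 and occupies 2 bytes.
Bytes at offsets 2..3: AF A2.
In little-endian order the low byte comes first in memory.
Reassemble most-significant byte first: A2 AF → 0xA2AF.

0xA2AF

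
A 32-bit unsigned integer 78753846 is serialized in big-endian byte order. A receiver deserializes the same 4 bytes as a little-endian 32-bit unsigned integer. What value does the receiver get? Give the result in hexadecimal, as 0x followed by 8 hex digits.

0x36B0B104

78753846 in 32-bit hexadecimal is 0x04B1B036.
Stored big-endian, the bytes at ascending addresses are 04 B1 B0 36.
Read back as little-endian, the first byte is least significant, giving 0x36B0B104.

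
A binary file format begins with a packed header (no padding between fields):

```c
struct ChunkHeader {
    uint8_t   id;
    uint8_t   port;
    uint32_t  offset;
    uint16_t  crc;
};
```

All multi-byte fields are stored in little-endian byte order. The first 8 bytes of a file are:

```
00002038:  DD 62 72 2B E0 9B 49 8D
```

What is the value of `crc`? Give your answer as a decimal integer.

36169

`crc` follows `id` (1 B), `port` (1 B), `offset` (4 B), so it starts at offset 1 + 1 + 4 = 6 and occupies 2 bytes.
Bytes at offsets 6..7: 49 8D.
Little-endian stores the least-significant byte at the lowest address.
Reassemble most-significant byte first: 8D 49 → 0x8D49.
0x8D49 = 36169.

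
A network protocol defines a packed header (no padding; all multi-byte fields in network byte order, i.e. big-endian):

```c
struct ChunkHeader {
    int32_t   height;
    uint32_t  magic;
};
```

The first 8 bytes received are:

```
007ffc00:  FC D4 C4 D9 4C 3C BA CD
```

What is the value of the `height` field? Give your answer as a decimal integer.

`height` is the first field, at byte offset 0, occupying 4 bytes.
Bytes at offsets 0..3: FC D4 C4 D9.
Big-endian stores the most-significant byte at the lowest address.
The bytes are already most-significant first: 0xFCD4C4D9.
Top bit is set, so as a signed 32-bit value this is 0xFCD4C4D9 − 2^32 = -53164839.

-53164839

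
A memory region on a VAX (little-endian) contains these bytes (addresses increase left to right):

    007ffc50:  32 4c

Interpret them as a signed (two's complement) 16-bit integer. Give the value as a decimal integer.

In little-endian order the low byte comes first in memory.
Reassemble most-significant byte first: 4C 32 → 0x4C32.
0x4C32 = 19506.

19506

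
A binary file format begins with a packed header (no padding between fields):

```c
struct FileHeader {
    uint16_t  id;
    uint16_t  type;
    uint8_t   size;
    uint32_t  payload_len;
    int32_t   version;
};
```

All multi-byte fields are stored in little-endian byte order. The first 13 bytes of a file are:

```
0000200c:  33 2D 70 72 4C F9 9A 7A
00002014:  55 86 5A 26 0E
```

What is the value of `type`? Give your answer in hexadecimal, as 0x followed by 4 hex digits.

0x7270

`type` follows `id` (2 bytes), so it starts at byte offset 2 and occupies 2 bytes.
Bytes at offsets 2..3: 70 72.
Little-endian stores the least-significant byte at the lowest address.
Reassemble most-significant byte first: 72 70 → 0x7270.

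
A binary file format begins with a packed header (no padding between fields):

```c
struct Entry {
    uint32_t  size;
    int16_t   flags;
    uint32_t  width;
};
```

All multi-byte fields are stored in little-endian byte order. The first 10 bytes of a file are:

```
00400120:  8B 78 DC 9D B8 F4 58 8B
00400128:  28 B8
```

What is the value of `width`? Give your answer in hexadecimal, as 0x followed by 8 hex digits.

`width` follows `size` (4 B), `flags` (2 B), so it starts at offset 4 + 2 = 6 and occupies 4 bytes.
Bytes at offsets 6..9: 58 8B 28 B8.
In little-endian order the low byte comes first in memory.
Reassemble most-significant byte first: B8 28 8B 58 → 0xB8288B58.

0xB8288B58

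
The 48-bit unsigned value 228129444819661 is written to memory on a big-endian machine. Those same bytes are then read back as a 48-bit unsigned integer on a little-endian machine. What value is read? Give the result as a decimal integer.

228129444819661 in 48-bit hexadecimal is 0xCF7B868572CD.
Stored big-endian, the bytes at ascending addresses are CF 7B 86 85 72 CD.
Read back as little-endian, the first byte is least significant, giving 0xCD7285867BCF.
0xCD7285867BCF = 225891750149071.

225891750149071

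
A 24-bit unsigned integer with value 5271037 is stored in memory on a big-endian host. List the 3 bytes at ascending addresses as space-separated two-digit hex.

50 6D FD

5271037 in hexadecimal, padded to 24 bits, is 0x506DFD.
Split into bytes (most-significant first): 50 6D FD.
Big-endian: lowest address holds the most-significant byte.
So the memory order matches the most-significant-first order: 50 6D FD.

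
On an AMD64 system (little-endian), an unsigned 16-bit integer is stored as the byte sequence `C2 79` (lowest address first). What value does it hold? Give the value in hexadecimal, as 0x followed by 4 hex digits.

In little-endian order the low byte comes first in memory.
Reassemble most-significant byte first: 79 C2 → 0x79C2.

0x79C2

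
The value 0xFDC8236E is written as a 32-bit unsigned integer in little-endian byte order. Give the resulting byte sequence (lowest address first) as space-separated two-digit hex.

Split into bytes (most-significant first): FD C8 23 6E.
Little-endian: lowest address holds the least-significant byte.
So at ascending addresses the bytes are 6E 23 C8 FD.

6E 23 C8 FD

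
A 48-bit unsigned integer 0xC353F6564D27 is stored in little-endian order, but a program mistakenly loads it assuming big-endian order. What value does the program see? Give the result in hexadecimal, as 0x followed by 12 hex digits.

Stored little-endian, the bytes at ascending addresses are 27 4D 56 F6 53 C3.
Read back as big-endian, the last byte is least significant, giving 0x274D56F653C3.

0x274D56F653C3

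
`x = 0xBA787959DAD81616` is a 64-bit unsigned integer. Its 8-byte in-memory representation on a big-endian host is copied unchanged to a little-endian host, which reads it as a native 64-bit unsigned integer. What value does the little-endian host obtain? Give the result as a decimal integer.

Stored big-endian, the bytes at ascending addresses are BA 78 79 59 DA D8 16 16.
Read back as little-endian, the first byte is least significant, giving 0x1616D8DA597978BA.
0x1616D8DA597978BA = 1591697950637652154.

1591697950637652154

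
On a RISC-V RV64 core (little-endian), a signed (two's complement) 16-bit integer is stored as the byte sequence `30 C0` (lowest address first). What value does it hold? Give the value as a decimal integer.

-16336

Little-endian stores the least-significant byte at the lowest address.
Reassemble most-significant byte first: C0 30 → 0xC030.
Top bit is set, so as a signed 16-bit value this is 0xC030 − 2^16 = -16336.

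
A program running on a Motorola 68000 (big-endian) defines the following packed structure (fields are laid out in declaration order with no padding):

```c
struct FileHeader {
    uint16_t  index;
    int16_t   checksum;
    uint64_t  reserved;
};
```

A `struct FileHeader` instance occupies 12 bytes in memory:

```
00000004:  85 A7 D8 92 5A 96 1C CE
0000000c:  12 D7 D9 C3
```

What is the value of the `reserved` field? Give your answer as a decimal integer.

6527436381325089219

`reserved` follows `index` (2 B), `checksum` (2 B), so it starts at offset 2 + 2 = 4 and occupies 8 bytes.
Bytes at offsets 4..11: 5A 96 1C CE 12 D7 D9 C3.
Big-endian: lowest address holds the most-significant byte.
The bytes are already most-significant first: 0x5A961CCE12D7D9C3.
0x5A961CCE12D7D9C3 = 6527436381325089219.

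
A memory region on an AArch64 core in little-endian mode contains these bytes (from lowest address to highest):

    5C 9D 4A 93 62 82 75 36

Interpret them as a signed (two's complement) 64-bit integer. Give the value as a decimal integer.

Little-endian stores the least-significant byte at the lowest address.
Reassemble most-significant byte first: 36 75 82 62 93 4A 9D 5C → 0x36758262934A9D5C.
0x36758262934A9D5C = 3924186010212801884.

3924186010212801884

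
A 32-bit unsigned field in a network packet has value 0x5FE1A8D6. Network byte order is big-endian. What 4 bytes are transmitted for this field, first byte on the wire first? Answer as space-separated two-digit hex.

Split into bytes (most-significant first): 5F E1 A8 D6.
Big-endian: lowest address holds the most-significant byte.
So the memory order matches the most-significant-first order: 5F E1 A8 D6.

5F E1 A8 D6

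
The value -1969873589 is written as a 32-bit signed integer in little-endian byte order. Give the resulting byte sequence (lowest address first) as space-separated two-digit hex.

4B 1D 96 8A

Two's complement of -1969873589 in 32 bits: 1969873589 = 0x7569E2B5; invert → 0x8A961D4A; add 1 → 0x8A961D4B.
Split into bytes (most-significant first): 8A 96 1D 4B.
Little-endian: lowest address holds the least-significant byte.
So at ascending addresses the bytes are 4B 1D 96 8A.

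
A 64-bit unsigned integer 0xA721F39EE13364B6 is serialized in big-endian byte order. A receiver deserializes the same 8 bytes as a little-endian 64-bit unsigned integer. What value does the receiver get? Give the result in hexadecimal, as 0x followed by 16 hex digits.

0xB66433E19EF321A7

Stored big-endian, the bytes at ascending addresses are A7 21 F3 9E E1 33 64 B6.
Read back as little-endian, the first byte is least significant, giving 0xB66433E19EF321A7.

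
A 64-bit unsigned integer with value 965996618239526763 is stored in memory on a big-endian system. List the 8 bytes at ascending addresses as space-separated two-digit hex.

965996618239526763 in hexadecimal, padded to 64 bits, is 0x0D67E8CE6465476B.
Split into bytes (most-significant first): 0D 67 E8 CE 64 65 47 6B.
Big-endian: lowest address holds the most-significant byte.
So the memory order matches the most-significant-first order: 0D 67 E8 CE 64 65 47 6B.

0D 67 E8 CE 64 65 47 6B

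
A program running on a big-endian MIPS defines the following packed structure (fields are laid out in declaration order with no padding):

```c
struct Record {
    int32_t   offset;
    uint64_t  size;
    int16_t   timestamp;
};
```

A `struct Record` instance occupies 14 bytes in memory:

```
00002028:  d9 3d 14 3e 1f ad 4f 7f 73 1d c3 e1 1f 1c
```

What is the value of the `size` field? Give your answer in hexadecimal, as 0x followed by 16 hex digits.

`size` follows `offset` (4 bytes), so it starts at byte offset 4 and occupies 8 bytes.
Bytes at offsets 4..11: 1F AD 4F 7F 73 1D C3 E1.
Big-endian stores the most-significant byte at the lowest address.
The bytes are already most-significant first: 0x1FAD4F7F731DC3E1.

0x1FAD4F7F731DC3E1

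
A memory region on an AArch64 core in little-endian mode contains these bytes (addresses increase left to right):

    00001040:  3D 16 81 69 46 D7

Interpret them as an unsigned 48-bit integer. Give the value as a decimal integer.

236697417750077

Little-endian stores the least-significant byte at the lowest address.
Reassemble most-significant byte first: D7 46 69 81 16 3D → 0xD7466981163D.
0xD7466981163D = 236697417750077.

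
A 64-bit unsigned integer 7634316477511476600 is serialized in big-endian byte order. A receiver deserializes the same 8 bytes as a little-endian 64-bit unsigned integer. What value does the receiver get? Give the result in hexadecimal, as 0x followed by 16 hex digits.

0x78A5FB50638AF269

7634316477511476600 in 64-bit hexadecimal is 0x69F28A6350FBA578.
Stored big-endian, the bytes at ascending addresses are 69 F2 8A 63 50 FB A5 78.
Read back as little-endian, the first byte is least significant, giving 0x78A5FB50638AF269.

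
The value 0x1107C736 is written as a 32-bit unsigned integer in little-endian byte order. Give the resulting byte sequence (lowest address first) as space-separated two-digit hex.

36 C7 07 11

Split into bytes (most-significant first): 11 07 C7 36.
In little-endian order the low byte comes first in memory.
So at ascending addresses the bytes are 36 C7 07 11.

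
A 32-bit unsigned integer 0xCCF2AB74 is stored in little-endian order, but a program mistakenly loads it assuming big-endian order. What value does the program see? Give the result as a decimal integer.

1957425868

Stored little-endian, the bytes at ascending addresses are 74 AB F2 CC.
Read back as big-endian, the last byte is least significant, giving 0x74ABF2CC.
0x74ABF2CC = 1957425868.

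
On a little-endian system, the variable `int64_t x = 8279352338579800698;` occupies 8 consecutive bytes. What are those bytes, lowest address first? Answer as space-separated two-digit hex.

7A 42 59 07 16 2B E6 72

8279352338579800698 in hexadecimal, padded to 64 bits, is 0x72E62B160759427A.
Split into bytes (most-significant first): 72 E6 2B 16 07 59 42 7A.
Little-endian: lowest address holds the least-significant byte.
So at ascending addresses the bytes are 7A 42 59 07 16 2B E6 72.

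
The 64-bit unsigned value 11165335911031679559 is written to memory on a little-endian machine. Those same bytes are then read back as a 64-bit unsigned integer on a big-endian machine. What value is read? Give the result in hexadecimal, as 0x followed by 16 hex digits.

0x47AAF4C6DA3DF39A

11165335911031679559 in 64-bit hexadecimal is 0x9AF33DDAC6F4AA47.
Stored little-endian, the bytes at ascending addresses are 47 AA F4 C6 DA 3D F3 9A.
Read back as big-endian, the last byte is least significant, giving 0x47AAF4C6DA3DF39A.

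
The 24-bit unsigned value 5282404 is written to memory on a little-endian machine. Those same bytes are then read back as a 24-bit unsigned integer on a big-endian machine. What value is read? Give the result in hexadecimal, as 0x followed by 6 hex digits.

5282404 in 24-bit hexadecimal is 0x509A64.
Stored little-endian, the bytes at ascending addresses are 64 9A 50.
Read back as big-endian, the last byte is least significant, giving 0x649A50.

0x649A50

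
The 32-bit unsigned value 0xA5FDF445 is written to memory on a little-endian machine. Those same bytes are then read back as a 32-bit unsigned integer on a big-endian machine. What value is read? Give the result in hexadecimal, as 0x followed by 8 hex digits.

0x45F4FDA5

Stored little-endian, the bytes at ascending addresses are 45 F4 FD A5.
Read back as big-endian, the last byte is least significant, giving 0x45F4FDA5.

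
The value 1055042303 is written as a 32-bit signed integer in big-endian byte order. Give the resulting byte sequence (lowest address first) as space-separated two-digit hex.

1055042303 in hexadecimal, padded to 32 bits, is 0x3EE2AAFF.
Split into bytes (most-significant first): 3E E2 AA FF.
In big-endian order the high byte comes first in memory.
So the memory order matches the most-significant-first order: 3E E2 AA FF.

3E E2 AA FF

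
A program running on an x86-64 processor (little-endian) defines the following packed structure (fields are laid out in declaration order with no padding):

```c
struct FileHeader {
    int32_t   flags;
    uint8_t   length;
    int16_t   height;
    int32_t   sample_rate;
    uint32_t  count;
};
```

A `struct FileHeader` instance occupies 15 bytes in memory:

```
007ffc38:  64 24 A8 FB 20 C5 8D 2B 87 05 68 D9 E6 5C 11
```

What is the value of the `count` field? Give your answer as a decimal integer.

`count` follows `flags` (4 B), `length` (1 B), `height` (2 B), `sample_rate` (4 B), so it starts at offset 4 + 1 + 2 + 4 = 11 and occupies 4 bytes.
Bytes at offsets 11..14: D9 E6 5C 11.
Little-endian: lowest address holds the least-significant byte.
Reassemble most-significant byte first: 11 5C E6 D9 → 0x115CE6D9.
0x115CE6D9 = 291301081.

291301081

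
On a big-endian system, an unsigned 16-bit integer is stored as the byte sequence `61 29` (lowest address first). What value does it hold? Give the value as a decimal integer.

24873

Big-endian stores the most-significant byte at the lowest address.
The bytes are already most-significant first: 0x6129.
0x6129 = 24873.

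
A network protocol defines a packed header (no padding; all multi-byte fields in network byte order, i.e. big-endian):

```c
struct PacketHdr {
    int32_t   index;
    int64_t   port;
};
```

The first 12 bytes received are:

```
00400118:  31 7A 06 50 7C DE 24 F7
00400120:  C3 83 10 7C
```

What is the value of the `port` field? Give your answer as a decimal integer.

`port` follows `index` (4 bytes), so it starts at byte offset 4 and occupies 8 bytes.
Bytes at offsets 4..11: 7C DE 24 F7 C3 83 10 7C.
In big-endian order the high byte comes first in memory.
The bytes are already most-significant first: 0x7CDE24F7C383107C.
0x7CDE24F7C383107C = 8997669752088498300.

8997669752088498300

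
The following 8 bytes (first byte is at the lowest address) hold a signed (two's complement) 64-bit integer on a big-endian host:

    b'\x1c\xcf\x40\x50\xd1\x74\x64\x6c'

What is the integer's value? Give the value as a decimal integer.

Big-endian: lowest address holds the most-significant byte.
The bytes are already most-significant first: 0x1CCF4050D174646C.
0x1CCF4050D174646C = 2075948669096715372.

2075948669096715372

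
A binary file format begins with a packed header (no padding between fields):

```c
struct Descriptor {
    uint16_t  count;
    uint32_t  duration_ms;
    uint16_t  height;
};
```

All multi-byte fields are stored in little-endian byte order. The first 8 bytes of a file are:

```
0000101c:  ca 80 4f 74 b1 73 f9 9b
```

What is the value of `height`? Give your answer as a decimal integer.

`height` follows `count` (2 B), `duration_ms` (4 B), so it starts at offset 2 + 4 = 6 and occupies 2 bytes.
Bytes at offsets 6..7: F9 9B.
In little-endian order the low byte comes first in memory.
Reassemble most-significant byte first: 9B F9 → 0x9BF9.
0x9BF9 = 39929.

39929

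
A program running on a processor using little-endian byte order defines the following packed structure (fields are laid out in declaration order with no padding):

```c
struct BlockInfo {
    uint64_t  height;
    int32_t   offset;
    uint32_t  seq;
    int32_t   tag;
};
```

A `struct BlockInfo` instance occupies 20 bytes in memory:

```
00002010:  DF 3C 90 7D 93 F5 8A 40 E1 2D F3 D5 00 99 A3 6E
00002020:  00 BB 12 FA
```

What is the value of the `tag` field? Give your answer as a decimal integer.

`tag` follows `height` (8 B), `offset` (4 B), `seq` (4 B), so it starts at offset 8 + 4 + 4 = 16 and occupies 4 bytes.
Bytes at offsets 16..19: 00 BB 12 FA.
In little-endian order the low byte comes first in memory.
Reassemble most-significant byte first: FA 12 BB 00 → 0xFA12BB00.
Top bit is set, so as a signed 32-bit value this is 0xFA12BB00 − 2^32 = -99435776.

-99435776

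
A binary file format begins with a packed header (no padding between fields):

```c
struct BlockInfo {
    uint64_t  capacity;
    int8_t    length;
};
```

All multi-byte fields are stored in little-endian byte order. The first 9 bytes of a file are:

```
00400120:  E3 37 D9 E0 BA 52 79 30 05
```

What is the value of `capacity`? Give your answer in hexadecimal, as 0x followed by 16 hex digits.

`capacity` is the first field, at byte offset 0, occupying 8 bytes.
Bytes at offsets 0..7: E3 37 D9 E0 BA 52 79 30.
Little-endian: lowest address holds the least-significant byte.
Reassemble most-significant byte first: 30 79 52 BA E0 D9 37 E3 → 0x307952BAE0D937E3.

0x307952BAE0D937E3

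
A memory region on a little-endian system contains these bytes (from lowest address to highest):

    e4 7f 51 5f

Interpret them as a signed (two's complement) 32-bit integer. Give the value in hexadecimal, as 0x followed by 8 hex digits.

Little-endian stores the least-significant byte at the lowest address.
Reassemble most-significant byte first: 5F 51 7F E4 → 0x5F517FE4.

0x5F517FE4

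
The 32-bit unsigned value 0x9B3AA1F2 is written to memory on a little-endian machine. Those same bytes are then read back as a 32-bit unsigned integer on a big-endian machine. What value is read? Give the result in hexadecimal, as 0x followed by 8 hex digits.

Stored little-endian, the bytes at ascending addresses are F2 A1 3A 9B.
Read back as big-endian, the last byte is least significant, giving 0xF2A13A9B.

0xF2A13A9B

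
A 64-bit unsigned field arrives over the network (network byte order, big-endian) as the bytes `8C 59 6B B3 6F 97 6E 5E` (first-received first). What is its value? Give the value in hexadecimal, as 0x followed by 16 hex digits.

Big-endian: lowest address holds the most-significant byte.
The bytes are already most-significant first: 0x8C596BB36F976E5E.

0x8C596BB36F976E5E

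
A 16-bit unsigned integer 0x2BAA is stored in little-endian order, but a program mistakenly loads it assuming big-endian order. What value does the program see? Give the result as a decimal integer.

Stored little-endian, the bytes at ascending addresses are AA 2B.
Read back as big-endian, the last byte is least significant, giving 0xAA2B.
0xAA2B = 43563.

43563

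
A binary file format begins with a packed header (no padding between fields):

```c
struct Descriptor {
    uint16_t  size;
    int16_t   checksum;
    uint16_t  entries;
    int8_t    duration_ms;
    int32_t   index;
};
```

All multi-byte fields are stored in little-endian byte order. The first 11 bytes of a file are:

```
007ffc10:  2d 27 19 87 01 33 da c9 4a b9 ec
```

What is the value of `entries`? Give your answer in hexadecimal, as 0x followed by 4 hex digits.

0x3301

`entries` follows `size` (2 B), `checksum` (2 B), so it starts at offset 2 + 2 = 4 and occupies 2 bytes.
Bytes at offsets 4..5: 01 33.
Little-endian stores the least-significant byte at the lowest address.
Reassemble most-significant byte first: 33 01 → 0x3301.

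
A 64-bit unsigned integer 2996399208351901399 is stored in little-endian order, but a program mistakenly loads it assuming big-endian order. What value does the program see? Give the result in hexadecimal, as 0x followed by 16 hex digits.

2996399208351901399 in 64-bit hexadecimal is 0x299559345313A6D7.
Stored little-endian, the bytes at ascending addresses are D7 A6 13 53 34 59 95 29.
Read back as big-endian, the last byte is least significant, giving 0xD7A6135334599529.

0xD7A6135334599529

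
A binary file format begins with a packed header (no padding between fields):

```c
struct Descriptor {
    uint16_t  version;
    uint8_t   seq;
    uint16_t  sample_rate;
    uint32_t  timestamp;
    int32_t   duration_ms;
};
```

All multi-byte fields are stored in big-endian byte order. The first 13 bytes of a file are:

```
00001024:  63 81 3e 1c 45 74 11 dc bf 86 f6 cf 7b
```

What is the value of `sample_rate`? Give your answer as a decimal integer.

7237

`sample_rate` follows `version` (2 B), `seq` (1 B), so it starts at offset 2 + 1 = 3 and occupies 2 bytes.
Bytes at offsets 3..4: 1C 45.
In big-endian order the high byte comes first in memory.
The bytes are already most-significant first: 0x1C45.
0x1C45 = 7237.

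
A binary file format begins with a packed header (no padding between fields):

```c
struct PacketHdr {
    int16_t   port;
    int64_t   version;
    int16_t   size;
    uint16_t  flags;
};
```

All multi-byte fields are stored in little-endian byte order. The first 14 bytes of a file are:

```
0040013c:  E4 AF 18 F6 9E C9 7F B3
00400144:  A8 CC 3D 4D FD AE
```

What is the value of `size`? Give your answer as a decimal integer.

`size` follows `port` (2 B), `version` (8 B), so it starts at offset 2 + 8 = 10 and occupies 2 bytes.
Bytes at offsets 10..11: 3D 4D.
In little-endian order the low byte comes first in memory.
Reassemble most-significant byte first: 4D 3D → 0x4D3D.
0x4D3D = 19773.

19773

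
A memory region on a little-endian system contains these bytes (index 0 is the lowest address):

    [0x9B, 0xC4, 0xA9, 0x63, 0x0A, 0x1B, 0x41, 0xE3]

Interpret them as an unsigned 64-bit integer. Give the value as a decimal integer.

16375399451531527323

Little-endian stores the least-significant byte at the lowest address.
Reassemble most-significant byte first: E3 41 1B 0A 63 A9 C4 9B → 0xE3411B0A63A9C49B.
0xE3411B0A63A9C49B = 16375399451531527323.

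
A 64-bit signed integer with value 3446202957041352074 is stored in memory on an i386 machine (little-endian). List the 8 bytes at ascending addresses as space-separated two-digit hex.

3446202957041352074 in hexadecimal, padded to 64 bits, is 0x2FD35F54A659BD8A.
Split into bytes (most-significant first): 2F D3 5F 54 A6 59 BD 8A.
In little-endian order the low byte comes first in memory.
So at ascending addresses the bytes are 8A BD 59 A6 54 5F D3 2F.

8A BD 59 A6 54 5F D3 2F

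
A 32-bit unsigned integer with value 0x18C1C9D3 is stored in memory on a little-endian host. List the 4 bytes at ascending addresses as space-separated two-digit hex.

D3 C9 C1 18

Split into bytes (most-significant first): 18 C1 C9 D3.
In little-endian order the low byte comes first in memory.
So at ascending addresses the bytes are D3 C9 C1 18.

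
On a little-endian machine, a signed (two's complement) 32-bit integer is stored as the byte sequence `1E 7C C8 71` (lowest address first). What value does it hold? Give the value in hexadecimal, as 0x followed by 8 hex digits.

0x71C87C1E

In little-endian order the low byte comes first in memory.
Reassemble most-significant byte first: 71 C8 7C 1E → 0x71C87C1E.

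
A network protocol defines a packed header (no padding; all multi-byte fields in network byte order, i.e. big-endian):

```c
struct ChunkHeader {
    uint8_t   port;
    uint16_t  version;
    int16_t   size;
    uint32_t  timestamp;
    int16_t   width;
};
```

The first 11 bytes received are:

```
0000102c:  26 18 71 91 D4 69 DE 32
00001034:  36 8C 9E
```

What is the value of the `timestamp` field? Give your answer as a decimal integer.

1776169526

`timestamp` follows `port` (1 B), `version` (2 B), `size` (2 B), so it starts at offset 1 + 2 + 2 = 5 and occupies 4 bytes.
Bytes at offsets 5..8: 69 DE 32 36.
Big-endian: lowest address holds the most-significant byte.
The bytes are already most-significant first: 0x69DE3236.
0x69DE3236 = 1776169526.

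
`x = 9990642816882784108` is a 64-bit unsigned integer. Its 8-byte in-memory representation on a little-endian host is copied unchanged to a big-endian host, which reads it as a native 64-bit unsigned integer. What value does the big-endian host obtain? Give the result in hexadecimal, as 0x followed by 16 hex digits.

9990642816882784108 in 64-bit hexadecimal is 0x8AA5E4B5921B376C.
Stored little-endian, the bytes at ascending addresses are 6C 37 1B 92 B5 E4 A5 8A.
Read back as big-endian, the last byte is least significant, giving 0x6C371B92B5E4A58A.

0x6C371B92B5E4A58A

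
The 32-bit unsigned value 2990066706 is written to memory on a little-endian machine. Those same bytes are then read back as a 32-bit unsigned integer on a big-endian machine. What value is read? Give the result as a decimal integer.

315373746

2990066706 in 32-bit hexadecimal is 0xB238CC12.
Stored little-endian, the bytes at ascending addresses are 12 CC 38 B2.
Read back as big-endian, the last byte is least significant, giving 0x12CC38B2.
0x12CC38B2 = 315373746.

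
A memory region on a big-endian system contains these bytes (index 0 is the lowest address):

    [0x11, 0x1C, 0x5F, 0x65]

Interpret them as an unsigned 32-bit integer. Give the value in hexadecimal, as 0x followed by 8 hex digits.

0x111C5F65

Big-endian: lowest address holds the most-significant byte.
The bytes are already most-significant first: 0x111C5F65.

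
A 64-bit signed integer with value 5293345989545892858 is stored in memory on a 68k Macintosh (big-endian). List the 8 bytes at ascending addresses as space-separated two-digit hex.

5293345989545892858 in hexadecimal, padded to 64 bits, is 0x4975BE21D41F1BFA.
Split into bytes (most-significant first): 49 75 BE 21 D4 1F 1B FA.
In big-endian order the high byte comes first in memory.
So the memory order matches the most-significant-first order: 49 75 BE 21 D4 1F 1B FA.

49 75 BE 21 D4 1F 1B FA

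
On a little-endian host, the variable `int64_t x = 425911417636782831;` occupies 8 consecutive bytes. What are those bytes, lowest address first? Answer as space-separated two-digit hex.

425911417636782831 in hexadecimal, padded to 64 bits, is 0x05E9242D820602EF.
Split into bytes (most-significant first): 05 E9 24 2D 82 06 02 EF.
Little-endian stores the least-significant byte at the lowest address.
So at ascending addresses the bytes are EF 02 06 82 2D 24 E9 05.

EF 02 06 82 2D 24 E9 05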